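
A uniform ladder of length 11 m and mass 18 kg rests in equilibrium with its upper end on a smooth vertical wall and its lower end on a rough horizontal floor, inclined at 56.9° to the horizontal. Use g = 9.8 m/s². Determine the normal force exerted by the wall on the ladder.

N_wall ≈ 57.5 N

Torques about the foot: N_wall · 11 sin 56.9° = 18×9.8×5.5 cos 56.9° → N_wall = 57.497 N.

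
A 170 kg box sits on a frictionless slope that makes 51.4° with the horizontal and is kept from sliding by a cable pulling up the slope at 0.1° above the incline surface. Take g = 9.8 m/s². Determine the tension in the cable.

Take axes along and perpendicular to the incline. Weight components: W sin 51.4° = 1302 N down-slope, W cos 51.4° = 1039 N into the surface.
Along incline: T cos 0.1° = W sin 51.4° → T = 1302 N.
Perpendicular: N = W cos 51.4° − T sin 0.1° = 1037 N.

T ≈ 1300 N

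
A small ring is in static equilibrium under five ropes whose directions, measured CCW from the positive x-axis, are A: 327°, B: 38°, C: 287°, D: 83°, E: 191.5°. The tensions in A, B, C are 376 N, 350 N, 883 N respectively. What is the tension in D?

Resolve: ΣF_x = 376 cos 327° + 350 cos 38° + 883 cos 287° + T_D cos 83° + T_E cos 191.5° = 0.
        ΣF_y = 376 sin 327° + 350 sin 38° + 883 sin 287° + T_D sin 83° + T_E sin 191.5° = 0.
The known terms sum to (849.3, -833.7) N, so 0.1219 T_D − 0.9799 T_E = -849.3 and 0.9925 T_D − 0.1994 T_E = 833.7.
Solving simultaneously: T_D = 1040 N, T_E = 996.1 N.

T_D ≈ 1040 N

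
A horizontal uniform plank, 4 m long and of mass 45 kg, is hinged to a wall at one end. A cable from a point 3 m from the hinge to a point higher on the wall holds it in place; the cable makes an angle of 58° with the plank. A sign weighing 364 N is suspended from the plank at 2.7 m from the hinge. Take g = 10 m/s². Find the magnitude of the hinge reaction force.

Take torques about the hinge: T sin 58° · 3 = 45×10×2 + 364×2.7 = 1882.8 N·m.
So T = 1882.8 / (0.8480 × 3) = 740.05 N.
ΣF_x = 0: H_x = T cos 58° = 392.17 N.
ΣF_y = 0: H_y = (45×10 + 364) − T sin 58° = 814 − 627.6 = 186.4 N.
|H| = √(H_x² + H_y²) = √((392.17)² + (186.4)²) = 434.21 N.

|H| ≈ 434 N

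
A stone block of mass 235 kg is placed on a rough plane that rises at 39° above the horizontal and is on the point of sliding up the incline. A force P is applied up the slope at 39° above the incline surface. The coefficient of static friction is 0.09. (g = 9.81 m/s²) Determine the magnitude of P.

P ≈ 1930 N

On the verge of sliding up the incline, friction equals μN and acts down the slope.
Perpendicular: N + P sin 39° = W cos 39° = 1792 N.
Along incline: P cos 39° = W sin 39° + μN  with W sin 39° = 1451 N.
Solving the pair for P and N: P = 1933 N, N = 574.9 N (and f = μN = 51.74 N).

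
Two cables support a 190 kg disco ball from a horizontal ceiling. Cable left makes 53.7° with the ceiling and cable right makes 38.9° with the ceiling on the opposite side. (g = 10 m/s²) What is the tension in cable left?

Weight W = 190 × 10 = 1900 N acts straight down.
Horizontal: T_left cos 53.7° = T_right cos 38.9°  →  T_right = 0.7607 T_left.
Vertical: T_left sin 53.7° + T_right sin 38.9° = 1900.
Substituting the horizontal relation into the vertical equation gives 1.284 T_left = 1900, so T_left = 1480 N.

T_left ≈ 1480 N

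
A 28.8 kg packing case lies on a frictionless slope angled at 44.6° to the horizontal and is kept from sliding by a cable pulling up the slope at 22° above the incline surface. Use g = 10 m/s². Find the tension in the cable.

Take axes along and perpendicular to the incline. Weight components: W sin 44.6° = 202.2 N down-slope, W cos 44.6° = 205.1 N into the surface.
Along incline: T cos 22° = W sin 44.6° → T = 218.1 N.
Perpendicular: N = W cos 44.6° − T sin 22° = 123.4 N.

T ≈ 218 N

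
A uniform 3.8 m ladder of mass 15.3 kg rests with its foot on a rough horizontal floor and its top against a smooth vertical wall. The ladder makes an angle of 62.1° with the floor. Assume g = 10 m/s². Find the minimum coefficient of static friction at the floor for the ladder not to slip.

ΣF_y = 0: N_floor = 15.3×10 = 153 N.
Torques about the foot: N_wall · 3.8 sin 62.1° = 15.3×10×1.9 cos 62.1° → N_wall = 40.505 N.
ΣF_x = 0: f_floor = N_wall = 40.505 N.
μ_min = f_floor / N_floor = 40.505 / 153 = 0.2647.

μ_min ≈ 0.265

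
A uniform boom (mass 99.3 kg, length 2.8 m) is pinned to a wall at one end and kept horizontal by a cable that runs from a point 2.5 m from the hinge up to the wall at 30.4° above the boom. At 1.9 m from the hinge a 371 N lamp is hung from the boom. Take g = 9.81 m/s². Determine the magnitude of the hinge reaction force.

|H| ≈ 1500 N

Take torques about the hinge: T sin 30.4° · 2.5 = 99.3×9.81×1.4 + 371×1.9 = 2068.7 N·m.
So T = 2068.7 / (0.5060 × 2.5) = 1635.2 N.
ΣF_x = 0: H_x = T cos 30.4° = 1410.4 N.
ΣF_y = 0: H_y = (99.3×9.81 + 371) − T sin 30.4° = 1345.1 − 827.47 = 517.66 N.
|H| = √(H_x² + H_y²) = √((1410.4)² + (517.66)²) = 1502.4 N.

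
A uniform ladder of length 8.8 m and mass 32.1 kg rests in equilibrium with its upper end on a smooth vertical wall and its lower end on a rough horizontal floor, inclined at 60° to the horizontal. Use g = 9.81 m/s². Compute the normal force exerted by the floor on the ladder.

N_floor ≈ 315 N

ΣF_y = 0: N_floor = 32.1×9.81 = 314.9 N.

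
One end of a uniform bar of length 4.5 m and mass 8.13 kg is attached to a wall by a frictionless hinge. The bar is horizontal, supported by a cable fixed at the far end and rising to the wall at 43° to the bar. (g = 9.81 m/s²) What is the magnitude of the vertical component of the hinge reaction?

|H_y| ≈ 39.9 N

Take torques about the hinge: T sin 43° · 4.5 = 8.13×9.81×2.25 = 179.45 N·m.
So T = 179.45 / (0.6820 × 4.5) = 58.472 N.
ΣF_y = 0: H_y = (8.13×9.81) − T sin 43° = 79.755 − 39.878 = 39.878 N.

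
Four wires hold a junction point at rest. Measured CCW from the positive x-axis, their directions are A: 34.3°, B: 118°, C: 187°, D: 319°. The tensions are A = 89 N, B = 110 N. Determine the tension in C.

Resolve: ΣF_x = 89 cos 34.3° + 110 cos 118° + T_C cos 187° + T_D cos 319° = 0.
        ΣF_y = 89 sin 34.3° + 110 sin 118° + T_C sin 187° + T_D sin 319° = 0.
The known terms sum to (21.88, 147.3) N, so -0.9925 T_C + 0.7547 T_D = -21.88 and -0.1219 T_C − 0.6561 T_D = -147.3.
Solving simultaneously: T_C = 168.9 N, T_D = 193.1 N.

T_C ≈ 169 N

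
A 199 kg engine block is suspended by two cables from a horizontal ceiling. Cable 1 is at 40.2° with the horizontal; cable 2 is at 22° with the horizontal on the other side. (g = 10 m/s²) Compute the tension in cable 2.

T_2 ≈ 1720 N

Weight W = 199 × 10 = 1990 N acts straight down.
Horizontal: T_1 cos 40.2° = T_2 cos 22°  →  T_1 = 1.214 T_2.
Vertical: T_1 sin 40.2° + T_2 sin 22° = 1990.
Substituting the horizontal relation into the vertical equation gives 1.158 T_2 = 1990, so T_2 = 1718 N.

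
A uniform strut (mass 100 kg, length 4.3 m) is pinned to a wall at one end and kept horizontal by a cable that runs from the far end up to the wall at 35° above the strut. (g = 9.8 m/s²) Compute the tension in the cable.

Take torques about the hinge: T sin 35° · 4.3 = 100×9.8×2.15 = 2107 N·m.
So T = 2107 / (0.5736 × 4.3) = 854.29 N.

T ≈ 854 N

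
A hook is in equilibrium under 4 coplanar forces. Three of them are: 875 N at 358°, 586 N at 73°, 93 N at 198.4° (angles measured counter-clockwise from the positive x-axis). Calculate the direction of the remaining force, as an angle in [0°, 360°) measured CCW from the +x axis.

Sum the known components: ΣF_x = 957.6 N, ΣF_y = 500.5 N.
For equilibrium the remaining force must supply (−ΣF_x, −ΣF_y) = (-957.6, -500.5) N.
Magnitude = √((-957.6)² + (-500.5)²) = 1080 N; direction = atan2(-500.5, -957.6) = 207.6°.

θ ≈ 208°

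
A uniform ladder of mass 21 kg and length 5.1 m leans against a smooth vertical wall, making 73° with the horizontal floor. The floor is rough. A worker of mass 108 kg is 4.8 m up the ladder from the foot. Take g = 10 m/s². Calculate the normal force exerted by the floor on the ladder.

N_floor ≈ 1290 N

ΣF_y = 0: N_floor = 21×10 + 108×10 = 1290 N.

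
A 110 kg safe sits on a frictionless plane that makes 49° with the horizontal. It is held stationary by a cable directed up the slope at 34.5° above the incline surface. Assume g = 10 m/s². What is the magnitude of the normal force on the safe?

Take axes along and perpendicular to the incline. Weight components: W sin 49° = 830.2 N down-slope, W cos 49° = 721.7 N into the surface.
Along incline: T cos 34.5° = W sin 49° → T = 1007 N.
Perpendicular: N = W cos 49° − T sin 34.5° = 151.1 N.

N ≈ 151 N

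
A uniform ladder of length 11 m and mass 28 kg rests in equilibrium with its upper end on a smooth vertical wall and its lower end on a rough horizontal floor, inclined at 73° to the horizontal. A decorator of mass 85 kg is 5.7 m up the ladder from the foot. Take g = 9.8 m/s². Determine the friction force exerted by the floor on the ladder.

Torques about the foot: N_wall · 11 sin 73° = 28×9.8×5.5 cos 73° + 85×9.8×5.7 cos 73° → N_wall = 173.91 N.
ΣF_x = 0: f_floor = N_wall = 173.91 N.

f ≈ 174 N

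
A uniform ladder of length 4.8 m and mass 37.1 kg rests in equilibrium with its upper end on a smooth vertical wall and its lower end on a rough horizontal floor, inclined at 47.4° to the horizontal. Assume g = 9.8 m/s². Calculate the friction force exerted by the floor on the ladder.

Torques about the foot: N_wall · 4.8 sin 47.4° = 37.1×9.8×2.4 cos 47.4° → N_wall = 167.16 N.
ΣF_x = 0: f_floor = N_wall = 167.16 N.

f ≈ 167 N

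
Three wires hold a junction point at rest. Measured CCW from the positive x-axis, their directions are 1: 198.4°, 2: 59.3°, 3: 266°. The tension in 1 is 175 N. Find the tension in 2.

T_2 ≈ 360 N

Resolve: ΣF_x = 175 cos 198.4° + T_2 cos 59.3° + T_3 cos 266° = 0.
        ΣF_y = 175 sin 198.4° + T_2 sin 59.3° + T_3 sin 266° = 0.
The known terms sum to (-166.1, -55.24) N, so 0.5105 T_2 − 0.0698 T_3 = 166.1 and 0.8599 T_2 − 0.9976 T_3 = 55.24.
Solving simultaneously: T_2 = 360.1 N, T_3 = 255 N.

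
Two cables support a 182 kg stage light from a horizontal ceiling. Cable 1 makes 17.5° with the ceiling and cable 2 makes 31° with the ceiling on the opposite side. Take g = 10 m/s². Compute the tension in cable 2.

Weight W = 182 × 10 = 1820 N acts straight down.
Horizontal: T_1 cos 17.5° = T_2 cos 31°  →  T_1 = 0.8988 T_2.
Vertical: T_1 sin 17.5° + T_2 sin 31° = 1820.
Substituting the horizontal relation into the vertical equation gives 0.7853 T_2 = 1820, so T_2 = 2318 N.

T_2 ≈ 2320 N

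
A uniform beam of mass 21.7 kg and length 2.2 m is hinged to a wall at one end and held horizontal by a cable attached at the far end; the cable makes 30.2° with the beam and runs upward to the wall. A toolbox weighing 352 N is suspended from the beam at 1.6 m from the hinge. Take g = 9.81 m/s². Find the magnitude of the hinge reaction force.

|H| ≈ 655 N

Take torques about the hinge: T sin 30.2° · 2.2 = 21.7×9.81×1.1 + 352×1.6 = 797.36 N·m.
So T = 797.36 / (0.5030 × 2.2) = 720.53 N.
ΣF_x = 0: H_x = T cos 30.2° = 622.73 N.
ΣF_y = 0: H_y = (21.7×9.81 + 352) − T sin 30.2° = 564.88 − 362.44 = 202.44 N.
|H| = √(H_x² + H_y²) = √((622.73)² + (202.44)²) = 654.81 N.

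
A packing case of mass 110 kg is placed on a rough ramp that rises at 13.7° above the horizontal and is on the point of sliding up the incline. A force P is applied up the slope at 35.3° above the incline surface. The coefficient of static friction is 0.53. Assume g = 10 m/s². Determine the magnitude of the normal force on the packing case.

On the verge of sliding up the incline, friction equals μN and acts down the slope.
Perpendicular: N + P sin 35.3° = W cos 13.7° = 1069 N.
Along incline: P cos 35.3° = W sin 13.7° + μN  with W sin 13.7° = 260.5 N.
Solving the pair for P and N: P = 736.8 N, N = 643 N (and f = μN = 340.8 N).

N ≈ 643 N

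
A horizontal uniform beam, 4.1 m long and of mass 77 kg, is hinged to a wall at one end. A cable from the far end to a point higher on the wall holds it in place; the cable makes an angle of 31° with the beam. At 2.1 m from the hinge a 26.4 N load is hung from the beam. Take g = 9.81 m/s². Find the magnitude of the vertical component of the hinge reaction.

Take torques about the hinge: T sin 31° · 4.1 = 77×9.81×2.05 + 26.4×2.1 = 1603.9 N·m.
So T = 1603.9 / (0.5150 × 4.1) = 759.57 N.
ΣF_y = 0: H_y = (77×9.81 + 26.4) − T sin 31° = 781.77 − 391.21 = 390.56 N.

|H_y| ≈ 391 N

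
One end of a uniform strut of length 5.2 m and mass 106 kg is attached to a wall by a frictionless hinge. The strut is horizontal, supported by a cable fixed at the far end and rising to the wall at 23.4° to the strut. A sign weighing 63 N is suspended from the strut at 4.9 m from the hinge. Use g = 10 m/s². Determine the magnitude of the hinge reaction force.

|H| ≈ 1460 N

Take torques about the hinge: T sin 23.4° · 5.2 = 106×10×2.6 + 63×4.9 = 3064.7 N·m.
So T = 3064.7 / (0.3971 × 5.2) = 1484 N.
ΣF_x = 0: H_x = T cos 23.4° = 1361.9 N.
ΣF_y = 0: H_y = (106×10 + 63) − T sin 23.4° = 1123 − 589.37 = 533.63 N.
|H| = √(H_x² + H_y²) = √((1361.9)² + (533.63)²) = 1462.8 N.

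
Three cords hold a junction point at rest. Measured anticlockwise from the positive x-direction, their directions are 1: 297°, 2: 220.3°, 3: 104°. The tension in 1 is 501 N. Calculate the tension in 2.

T_2 ≈ 126 N

Resolve: ΣF_x = 501 cos 297° + T_2 cos 220.3° + T_3 cos 104° = 0.
        ΣF_y = 501 sin 297° + T_2 sin 220.3° + T_3 sin 104° = 0.
The known terms sum to (227.4, -446.4) N, so -0.7627 T_2 − 0.2419 T_3 = -227.4 and -0.6468 T_2 + 0.9703 T_3 = 446.4.
Solving simultaneously: T_2 = 125.7 N, T_3 = 543.9 N.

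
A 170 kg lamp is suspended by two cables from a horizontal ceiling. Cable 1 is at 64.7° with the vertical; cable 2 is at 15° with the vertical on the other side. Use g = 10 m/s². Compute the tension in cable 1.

Angles from the horizontal: cable 1 is 90° − 64.7° = 25.3°, cable 2 is 90° − 15° = 75°.
Weight W = 170 × 10 = 1700 N acts straight down.
Horizontal: T_1 cos 25.3° = T_2 cos 75°  →  T_2 = 3.493 T_1.
Vertical: T_1 sin 25.3° + T_2 sin 75° = 1700.
Substituting the horizontal relation into the vertical equation gives 3.801 T_1 = 1700, so T_1 = 447.2 N.

T_1 ≈ 447 N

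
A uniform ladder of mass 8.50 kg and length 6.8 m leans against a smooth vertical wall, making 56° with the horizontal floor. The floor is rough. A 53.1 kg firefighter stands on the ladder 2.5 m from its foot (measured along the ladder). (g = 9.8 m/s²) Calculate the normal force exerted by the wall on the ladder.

Torques about the foot: N_wall · 6.8 sin 56° = 8.50×9.8×3.4 cos 56° + 53.1×9.8×2.5 cos 56° → N_wall = 157.14 N.

N_wall ≈ 157 N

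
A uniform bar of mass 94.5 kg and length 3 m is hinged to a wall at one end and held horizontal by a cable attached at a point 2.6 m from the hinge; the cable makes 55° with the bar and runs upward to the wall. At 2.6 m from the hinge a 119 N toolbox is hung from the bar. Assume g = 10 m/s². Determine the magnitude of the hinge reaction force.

|H| ≈ 613 N

Take torques about the hinge: T sin 55° · 2.6 = 94.5×10×1.5 + 119×2.6 = 1726.9 N·m.
So T = 1726.9 / (0.8192 × 2.6) = 810.83 N.
ΣF_x = 0: H_x = T cos 55° = 465.07 N.
ΣF_y = 0: H_y = (94.5×10 + 119) − T sin 55° = 1064 − 664.19 = 399.81 N.
|H| = √(H_x² + H_y²) = √((465.07)² + (399.81)²) = 613.3 N.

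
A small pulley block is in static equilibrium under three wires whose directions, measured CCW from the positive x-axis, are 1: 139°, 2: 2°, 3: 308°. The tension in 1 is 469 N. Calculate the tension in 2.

Resolve: ΣF_x = 469 cos 139° + T_2 cos 2° + T_3 cos 308° = 0.
        ΣF_y = 469 sin 139° + T_2 sin 2° + T_3 sin 308° = 0.
The known terms sum to (-354, 307.7) N, so 0.9994 T_2 + 0.6157 T_3 = 354 and 0.0349 T_2 − 0.7880 T_3 = -307.7.
Solving simultaneously: T_2 = 110.6 N, T_3 = 395.4 N.

T_2 ≈ 111 N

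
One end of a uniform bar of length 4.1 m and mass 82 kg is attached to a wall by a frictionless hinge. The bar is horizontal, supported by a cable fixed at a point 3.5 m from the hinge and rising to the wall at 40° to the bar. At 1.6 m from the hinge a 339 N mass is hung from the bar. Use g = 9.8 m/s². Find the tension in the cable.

Take torques about the hinge: T sin 40° · 3.5 = 82×9.8×2.05 + 339×1.6 = 2189.8 N·m.
So T = 2189.8 / (0.6428 × 3.5) = 973.34 N.

T ≈ 973 N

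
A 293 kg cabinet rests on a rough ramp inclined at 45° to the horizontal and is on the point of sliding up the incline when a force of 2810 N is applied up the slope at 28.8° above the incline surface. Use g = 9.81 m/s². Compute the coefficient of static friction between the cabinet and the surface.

μ ≈ 0.633

On the verge of sliding up the incline, friction is at its maximum μN and acts down the slope.
Perpendicular to incline: N = W cos 45° − P sin 28.8° = 2032 − 1354 = 678.7 N.
Along incline: P cos 28.8° − μN = W sin 45° → μ = −(W sin 45° − P cos 28.8°) / N = 0.6335.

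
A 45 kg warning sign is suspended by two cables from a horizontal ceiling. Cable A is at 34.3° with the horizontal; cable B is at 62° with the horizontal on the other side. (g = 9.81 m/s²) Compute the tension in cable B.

Weight W = 45 × 9.81 = 441.5 N acts straight down.
Horizontal: T_A cos 34.3° = T_B cos 62°  →  T_A = 0.5683 T_B.
Vertical: T_A sin 34.3° + T_B sin 62° = 441.5.
Substituting the horizontal relation into the vertical equation gives 1.203 T_B = 441.5, so T_B = 366.9 N.

T_B ≈ 367 N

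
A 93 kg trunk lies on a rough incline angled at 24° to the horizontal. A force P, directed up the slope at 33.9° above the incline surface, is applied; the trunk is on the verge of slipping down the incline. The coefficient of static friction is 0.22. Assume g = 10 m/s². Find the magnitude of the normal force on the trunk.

N ≈ 699 N

On the verge of sliding down the incline, friction equals μN and acts up the slope.
Perpendicular: N + P sin 33.9° = W cos 24° = 849.6 N.
Along incline: P cos 33.9° + μN = W sin 24° with W sin 24° = 378.3 N.
Solving the pair for P and N: P = 270.5 N, N = 698.7 N (and f = μN = 153.7 N).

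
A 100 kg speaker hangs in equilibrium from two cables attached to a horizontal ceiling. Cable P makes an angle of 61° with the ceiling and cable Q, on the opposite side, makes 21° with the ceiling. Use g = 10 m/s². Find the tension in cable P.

T_P ≈ 943 N

Weight W = 100 × 10 = 1000 N acts straight down.
Horizontal: T_P cos 61° = T_Q cos 21°  →  T_Q = 0.5193 T_P.
Vertical: T_P sin 61° + T_Q sin 21° = 1000.
Substituting the horizontal relation into the vertical equation gives 1.061 T_P = 1000, so T_P = 942.8 N.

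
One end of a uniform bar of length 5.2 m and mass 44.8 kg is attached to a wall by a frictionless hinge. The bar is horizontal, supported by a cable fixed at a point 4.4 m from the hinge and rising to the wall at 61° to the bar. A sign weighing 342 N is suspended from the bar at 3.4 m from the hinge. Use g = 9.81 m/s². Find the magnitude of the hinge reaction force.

Take torques about the hinge: T sin 61° · 4.4 = 44.8×9.81×2.6 + 342×3.4 = 2305.5 N·m.
So T = 2305.5 / (0.8746 × 4.4) = 599.08 N.
ΣF_x = 0: H_x = T cos 61° = 290.44 N.
ΣF_y = 0: H_y = (44.8×9.81 + 342) − T sin 61° = 781.49 − 523.97 = 257.52 N.
|H| = √(H_x² + H_y²) = √((290.44)² + (257.52)²) = 388.16 N.

|H| ≈ 388 N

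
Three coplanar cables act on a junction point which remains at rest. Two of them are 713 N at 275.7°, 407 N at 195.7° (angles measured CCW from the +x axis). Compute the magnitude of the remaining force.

F ≈ 880 N

Sum the known components: ΣF_x = -321 N, ΣF_y = -819.6 N.
For equilibrium the remaining force must supply (−ΣF_x, −ΣF_y) = (321, 819.6) N.
Magnitude = √((321)² + (819.6)²) = 880.2 N; direction = atan2(819.6, 321) = 68.6°.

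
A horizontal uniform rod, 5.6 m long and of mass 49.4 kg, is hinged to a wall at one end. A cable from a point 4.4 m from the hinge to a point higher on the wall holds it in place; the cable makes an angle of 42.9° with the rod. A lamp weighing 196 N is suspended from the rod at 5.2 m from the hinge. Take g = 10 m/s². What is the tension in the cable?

Take torques about the hinge: T sin 42.9° · 4.4 = 49.4×10×2.8 + 196×5.2 = 2402.4 N·m.
So T = 2402.4 / (0.6807 × 4.4) = 802.09 N.

T ≈ 802 N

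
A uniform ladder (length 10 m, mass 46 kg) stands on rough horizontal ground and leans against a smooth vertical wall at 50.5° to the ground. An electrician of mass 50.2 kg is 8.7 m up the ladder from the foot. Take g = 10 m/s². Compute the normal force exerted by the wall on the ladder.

N_wall ≈ 550 N

Torques about the foot: N_wall · 10 sin 50.5° = 46×10×5 cos 50.5° + 50.2×10×8.7 cos 50.5° → N_wall = 549.62 N.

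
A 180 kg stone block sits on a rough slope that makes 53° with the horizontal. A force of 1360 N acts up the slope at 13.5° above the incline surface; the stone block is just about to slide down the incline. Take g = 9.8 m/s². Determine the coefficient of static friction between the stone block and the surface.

μ ≈ 0.116

On the verge of sliding down the incline, friction is at its maximum μN and acts up the slope.
Perpendicular to incline: N = W cos 53° − P sin 13.5° = 1062 − 317.5 = 744.1 N.
Along incline: P cos 13.5° + μN = W sin 53° → μ = (W sin 53° − P cos 13.5°) / N = 0.1161.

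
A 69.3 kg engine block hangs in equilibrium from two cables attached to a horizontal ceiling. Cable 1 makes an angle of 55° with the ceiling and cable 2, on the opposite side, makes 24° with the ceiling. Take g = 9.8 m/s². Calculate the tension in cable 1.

Weight W = 69.3 × 9.8 = 679.1 N acts straight down.
Horizontal: T_1 cos 55° = T_2 cos 24°  →  T_2 = 0.6279 T_1.
Vertical: T_1 sin 55° + T_2 sin 24° = 679.1.
Substituting the horizontal relation into the vertical equation gives 1.075 T_1 = 679.1, so T_1 = 632 N.

T_1 ≈ 632 N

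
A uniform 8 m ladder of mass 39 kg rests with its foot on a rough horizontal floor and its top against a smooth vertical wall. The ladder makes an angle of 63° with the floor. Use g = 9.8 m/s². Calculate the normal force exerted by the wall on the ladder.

N_wall ≈ 97.4 N

Torques about the foot: N_wall · 8 sin 63° = 39×9.8×4 cos 63° → N_wall = 97.37 N.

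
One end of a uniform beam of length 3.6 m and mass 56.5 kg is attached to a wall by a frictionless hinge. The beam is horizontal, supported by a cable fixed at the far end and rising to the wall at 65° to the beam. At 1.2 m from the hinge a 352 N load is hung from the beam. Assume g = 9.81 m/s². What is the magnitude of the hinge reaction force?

|H| ≈ 544 N

Take torques about the hinge: T sin 65° · 3.6 = 56.5×9.81×1.8 + 352×1.2 = 1420.1 N·m.
So T = 1420.1 / (0.9063 × 3.6) = 435.24 N.
ΣF_x = 0: H_x = T cos 65° = 183.94 N.
ΣF_y = 0: H_y = (56.5×9.81 + 352) − T sin 65° = 906.26 − 394.47 = 511.8 N.
|H| = √(H_x² + H_y²) = √((183.94)² + (511.8)²) = 543.85 N.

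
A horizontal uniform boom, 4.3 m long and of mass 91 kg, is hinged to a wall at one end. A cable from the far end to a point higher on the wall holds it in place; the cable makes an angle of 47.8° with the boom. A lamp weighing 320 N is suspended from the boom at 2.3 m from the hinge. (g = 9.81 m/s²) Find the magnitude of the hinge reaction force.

Take torques about the hinge: T sin 47.8° · 4.3 = 91×9.81×2.15 + 320×2.3 = 2655.3 N·m.
So T = 2655.3 / (0.7408 × 4.3) = 833.58 N.
ΣF_x = 0: H_x = T cos 47.8° = 559.93 N.
ΣF_y = 0: H_y = (91×9.81 + 320) − T sin 47.8° = 1212.7 − 617.52 = 595.19 N.
|H| = √(H_x² + H_y²) = √((559.93)² + (595.19)²) = 817.18 N.

|H| ≈ 817 N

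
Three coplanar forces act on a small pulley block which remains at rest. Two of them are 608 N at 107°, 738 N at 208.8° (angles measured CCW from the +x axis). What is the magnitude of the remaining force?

Sum the known components: ΣF_x = -824.5 N, ΣF_y = 225.9 N.
For equilibrium the remaining force must supply (−ΣF_x, −ΣF_y) = (824.5, -225.9) N.
Magnitude = √((824.5)² + (-225.9)²) = 854.9 N; direction = atan2(-225.9, 824.5) = 344.7°.

F ≈ 855 N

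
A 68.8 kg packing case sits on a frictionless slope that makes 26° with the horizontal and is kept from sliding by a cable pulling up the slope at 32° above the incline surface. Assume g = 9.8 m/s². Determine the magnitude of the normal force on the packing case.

Take axes along and perpendicular to the incline. Weight components: W sin 26° = 295.6 N down-slope, W cos 26° = 606 N into the surface.
Along incline: T cos 32° = W sin 26° → T = 348.5 N.
Perpendicular: N = W cos 26° − T sin 32° = 421.3 N.

N ≈ 421 N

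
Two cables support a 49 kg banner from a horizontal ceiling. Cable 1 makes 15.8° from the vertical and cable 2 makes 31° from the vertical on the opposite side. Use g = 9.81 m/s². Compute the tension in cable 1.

Angles from the horizontal: cable 1 is 90° − 15.8° = 74.2°, cable 2 is 90° − 31° = 59°.
Weight W = 49 × 9.81 = 480.7 N acts straight down.
Horizontal: T_1 cos 74.2° = T_2 cos 59°  →  T_2 = 0.5287 T_1.
Vertical: T_1 sin 74.2° + T_2 sin 59° = 480.7.
Substituting the horizontal relation into the vertical equation gives 1.415 T_1 = 480.7, so T_1 = 339.6 N.

T_1 ≈ 340 N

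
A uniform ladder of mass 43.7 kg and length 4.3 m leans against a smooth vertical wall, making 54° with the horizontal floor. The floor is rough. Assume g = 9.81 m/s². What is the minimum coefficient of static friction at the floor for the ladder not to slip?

ΣF_y = 0: N_floor = 43.7×9.81 = 428.7 N.
Torques about the foot: N_wall · 4.3 sin 54° = 43.7×9.81×2.15 cos 54° → N_wall = 155.73 N.
ΣF_x = 0: f_floor = N_wall = 155.73 N.
μ_min = f_floor / N_floor = 155.73 / 428.7 = 0.3633.

μ_min ≈ 0.363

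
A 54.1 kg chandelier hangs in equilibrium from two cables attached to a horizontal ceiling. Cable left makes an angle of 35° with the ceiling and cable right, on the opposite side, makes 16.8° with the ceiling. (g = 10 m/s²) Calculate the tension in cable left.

T_left ≈ 659 N

Weight W = 54.1 × 10 = 541 N acts straight down.
Horizontal: T_left cos 35° = T_right cos 16.8°  →  T_right = 0.8557 T_left.
Vertical: T_left sin 35° + T_right sin 16.8° = 541.
Substituting the horizontal relation into the vertical equation gives 0.8209 T_left = 541, so T_left = 659 N.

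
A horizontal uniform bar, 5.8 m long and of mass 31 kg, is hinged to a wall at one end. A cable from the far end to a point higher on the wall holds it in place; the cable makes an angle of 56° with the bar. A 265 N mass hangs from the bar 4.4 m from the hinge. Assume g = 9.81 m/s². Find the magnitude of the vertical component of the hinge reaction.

|H_y| ≈ 216 N

Take torques about the hinge: T sin 56° · 5.8 = 31×9.81×2.9 + 265×4.4 = 2047.9 N·m.
So T = 2047.9 / (0.8290 × 5.8) = 425.9 N.
ΣF_y = 0: H_y = (31×9.81 + 265) − T sin 56° = 569.11 − 353.09 = 216.02 N.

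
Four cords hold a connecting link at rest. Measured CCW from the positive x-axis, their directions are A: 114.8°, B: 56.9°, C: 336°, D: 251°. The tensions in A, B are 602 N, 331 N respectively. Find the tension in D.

T_D ≈ 726 N

Resolve: ΣF_x = 602 cos 114.8° + 331 cos 56.9° + T_C cos 336° + T_D cos 251° = 0.
        ΣF_y = 602 sin 114.8° + 331 sin 56.9° + T_C sin 336° + T_D sin 251° = 0.
The known terms sum to (-71.75, 823.8) N, so 0.9135 T_C − 0.3256 T_D = 71.75 and -0.4067 T_C − 0.9455 T_D = -823.8.
Solving simultaneously: T_C = 337.3 N, T_D = 726.1 N.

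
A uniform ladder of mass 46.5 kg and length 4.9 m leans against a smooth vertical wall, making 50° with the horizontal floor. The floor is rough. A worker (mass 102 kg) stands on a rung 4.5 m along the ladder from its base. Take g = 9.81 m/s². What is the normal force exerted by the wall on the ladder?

N_wall ≈ 962 N

Torques about the foot: N_wall · 4.9 sin 50° = 46.5×9.81×2.45 cos 50° + 102×9.81×4.5 cos 50° → N_wall = 962.46 N.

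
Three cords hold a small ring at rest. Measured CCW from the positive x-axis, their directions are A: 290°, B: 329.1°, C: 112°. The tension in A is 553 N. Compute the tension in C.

T_C ≈ 578 N

Resolve: ΣF_x = 553 cos 290° + T_B cos 329.1° + T_C cos 112° = 0.
        ΣF_y = 553 sin 290° + T_B sin 329.1° + T_C sin 112° = 0.
The known terms sum to (189.1, -519.7) N, so 0.8581 T_B − 0.3746 T_C = -189.1 and -0.5135 T_B + 0.9272 T_C = 519.7.
Solving simultaneously: T_B = 31.99 N, T_C = 578.2 N.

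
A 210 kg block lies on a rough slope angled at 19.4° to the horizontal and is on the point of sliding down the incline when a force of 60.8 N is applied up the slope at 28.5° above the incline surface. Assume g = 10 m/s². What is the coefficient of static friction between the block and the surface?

On the verge of sliding down the incline, friction is at its maximum μN and acts up the slope.
Perpendicular to incline: N = W cos 19.4° − P sin 28.5° = 1981 − 29.01 = 1952 N.
Along incline: P cos 28.5° + μN = W sin 19.4° → μ = (W sin 19.4° − P cos 28.5°) / N = 0.33.

μ ≈ 0.330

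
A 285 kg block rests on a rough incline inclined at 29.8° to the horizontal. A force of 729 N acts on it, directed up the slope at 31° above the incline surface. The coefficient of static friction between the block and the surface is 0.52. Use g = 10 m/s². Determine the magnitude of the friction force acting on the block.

f ≈ 792 N

Axes along / perpendicular to the incline. W sin 29.8° = 1416 N down-slope; W cos 29.8° = 2473 N into the surface.
Perpendicular: N = W cos 29.8° − P sin 31° = 2473 − 375.5 = 2098 N.
Along incline: P cos 31° + f = W sin 29.8° (friction acts up-slope) → f = 1416 − 624.9 = 791.5 N.
|f| = 791.5 N ≤ μN = 1091 N, so the block is indeed static.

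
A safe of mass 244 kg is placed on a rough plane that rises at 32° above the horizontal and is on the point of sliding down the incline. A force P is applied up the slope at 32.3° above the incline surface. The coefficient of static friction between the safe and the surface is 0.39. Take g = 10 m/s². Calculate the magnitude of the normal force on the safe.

N ≈ 1660 N

On the verge of sliding down the incline, friction equals μN and acts up the slope.
Perpendicular: N + P sin 32.3° = W cos 32° = 2069 N.
Along incline: P cos 32.3° + μN = W sin 32° with W sin 32° = 1293 N.
Solving the pair for P and N: P = 763.1 N, N = 1661 N (and f = μN = 648 N).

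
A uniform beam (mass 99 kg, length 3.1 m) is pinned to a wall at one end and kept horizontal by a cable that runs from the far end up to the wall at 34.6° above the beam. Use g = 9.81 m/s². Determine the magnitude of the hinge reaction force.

Take torques about the hinge: T sin 34.6° · 3.1 = 99×9.81×1.55 = 1505.3 N·m.
So T = 1505.3 / (0.5678 × 3.1) = 855.16 N.
ΣF_x = 0: H_x = T cos 34.6° = 703.91 N.
ΣF_y = 0: H_y = (99×9.81) − T sin 34.6° = 971.19 − 485.6 = 485.6 N.
|H| = √(H_x² + H_y²) = √((703.91)² + (485.6)²) = 855.16 N.

|H| ≈ 855 N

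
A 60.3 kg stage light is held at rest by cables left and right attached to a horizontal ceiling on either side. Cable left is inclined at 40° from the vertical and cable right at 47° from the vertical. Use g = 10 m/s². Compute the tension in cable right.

T_right ≈ 388 N

Angles from the horizontal: cable left is 90° − 40° = 50°, cable right is 90° − 47° = 43°.
Weight W = 60.3 × 10 = 603 N acts straight down.
Horizontal: T_left cos 50° = T_right cos 43°  →  T_left = 1.138 T_right.
Vertical: T_left sin 50° + T_right sin 43° = 603.
Substituting the horizontal relation into the vertical equation gives 1.554 T_right = 603, so T_right = 388.1 N.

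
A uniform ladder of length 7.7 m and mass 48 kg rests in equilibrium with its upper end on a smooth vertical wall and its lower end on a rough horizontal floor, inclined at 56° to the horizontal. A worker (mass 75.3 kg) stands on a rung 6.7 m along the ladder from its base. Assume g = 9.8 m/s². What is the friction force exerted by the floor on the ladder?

Torques about the foot: N_wall · 7.7 sin 56° = 48×9.8×3.85 cos 56° + 75.3×9.8×6.7 cos 56° → N_wall = 591.75 N.
ΣF_x = 0: f_floor = N_wall = 591.75 N.

f ≈ 592 N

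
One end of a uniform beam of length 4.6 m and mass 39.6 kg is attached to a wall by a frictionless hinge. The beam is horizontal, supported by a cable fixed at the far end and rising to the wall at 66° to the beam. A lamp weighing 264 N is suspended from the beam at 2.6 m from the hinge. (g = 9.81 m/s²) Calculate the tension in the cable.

Take torques about the hinge: T sin 66° · 4.6 = 39.6×9.81×2.3 + 264×2.6 = 1579.9 N·m.
So T = 1579.9 / (0.9135 × 4.6) = 375.96 N.

T ≈ 376 N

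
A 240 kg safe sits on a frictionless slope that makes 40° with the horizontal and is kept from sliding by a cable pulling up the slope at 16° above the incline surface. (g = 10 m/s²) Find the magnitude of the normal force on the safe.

N ≈ 1400 N

Take axes along and perpendicular to the incline. Weight components: W sin 40° = 1543 N down-slope, W cos 40° = 1839 N into the surface.
Along incline: T cos 16° = W sin 40° → T = 1605 N.
Perpendicular: N = W cos 40° − T sin 16° = 1396 N.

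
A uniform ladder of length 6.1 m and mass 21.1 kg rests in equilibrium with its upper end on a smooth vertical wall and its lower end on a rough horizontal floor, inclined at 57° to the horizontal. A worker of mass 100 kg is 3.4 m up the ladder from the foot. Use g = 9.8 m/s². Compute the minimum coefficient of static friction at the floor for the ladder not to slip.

ΣF_y = 0: N_floor = 21.1×9.8 + 100×9.8 = 1186.8 N.
Torques about the foot: N_wall · 6.1 sin 57° = 21.1×9.8×3.05 cos 57° + 100×9.8×3.4 cos 57° → N_wall = 421.87 N.
ΣF_x = 0: f_floor = N_wall = 421.87 N.
μ_min = f_floor / N_floor = 421.87 / 1186.8 = 0.3555.

μ_min ≈ 0.355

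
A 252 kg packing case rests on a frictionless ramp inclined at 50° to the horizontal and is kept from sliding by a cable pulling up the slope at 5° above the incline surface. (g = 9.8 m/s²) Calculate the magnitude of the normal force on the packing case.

N ≈ 1420 N

Take axes along and perpendicular to the incline. Weight components: W sin 50° = 1892 N down-slope, W cos 50° = 1587 N into the surface.
Along incline: T cos 5° = W sin 50° → T = 1899 N.
Perpendicular: N = W cos 50° − T sin 5° = 1422 N.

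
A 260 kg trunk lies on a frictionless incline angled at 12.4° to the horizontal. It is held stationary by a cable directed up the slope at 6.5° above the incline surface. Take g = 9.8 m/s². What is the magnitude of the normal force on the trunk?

N ≈ 2430 N

Take axes along and perpendicular to the incline. Weight components: W sin 12.4° = 547.1 N down-slope, W cos 12.4° = 2489 N into the surface.
Along incline: T cos 6.5° = W sin 12.4° → T = 550.7 N.
Perpendicular: N = W cos 12.4° − T sin 6.5° = 2426 N.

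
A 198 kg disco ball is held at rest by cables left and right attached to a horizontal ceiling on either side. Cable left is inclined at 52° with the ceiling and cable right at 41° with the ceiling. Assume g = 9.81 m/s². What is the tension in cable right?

T_right ≈ 1200 N

Weight W = 198 × 9.81 = 1942 N acts straight down.
Horizontal: T_left cos 52° = T_right cos 41°  →  T_left = 1.226 T_right.
Vertical: T_left sin 52° + T_right sin 41° = 1942.
Substituting the horizontal relation into the vertical equation gives 1.622 T_right = 1942, so T_right = 1197 N.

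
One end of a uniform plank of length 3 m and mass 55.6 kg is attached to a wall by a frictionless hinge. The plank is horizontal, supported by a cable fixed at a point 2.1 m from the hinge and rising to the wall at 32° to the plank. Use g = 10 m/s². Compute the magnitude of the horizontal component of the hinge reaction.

Take torques about the hinge: T sin 32° · 2.1 = 55.6×10×1.5 = 834 N·m.
So T = 834 / (0.5299 × 2.1) = 749.44 N.
ΣF_x = 0: H_x = T cos 32° = 635.56 N.

H_x ≈ 636 N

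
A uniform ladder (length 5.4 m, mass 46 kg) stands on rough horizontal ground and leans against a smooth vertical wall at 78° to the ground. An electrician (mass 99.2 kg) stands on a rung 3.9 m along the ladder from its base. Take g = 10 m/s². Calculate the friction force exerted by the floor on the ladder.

f ≈ 201 N

Torques about the foot: N_wall · 5.4 sin 78° = 46×10×2.7 cos 78° + 99.2×10×3.9 cos 78° → N_wall = 201.17 N.
ΣF_x = 0: f_floor = N_wall = 201.17 N.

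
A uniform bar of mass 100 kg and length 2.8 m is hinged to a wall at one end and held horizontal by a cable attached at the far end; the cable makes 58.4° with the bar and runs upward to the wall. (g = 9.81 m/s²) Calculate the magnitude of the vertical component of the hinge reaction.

Take torques about the hinge: T sin 58.4° · 2.8 = 100×9.81×1.4 = 1373.4 N·m.
So T = 1373.4 / (0.8517 × 2.8) = 575.89 N.
ΣF_y = 0: H_y = (100×9.81) − T sin 58.4° = 981 − 490.5 = 490.5 N.

|H_y| ≈ 490 N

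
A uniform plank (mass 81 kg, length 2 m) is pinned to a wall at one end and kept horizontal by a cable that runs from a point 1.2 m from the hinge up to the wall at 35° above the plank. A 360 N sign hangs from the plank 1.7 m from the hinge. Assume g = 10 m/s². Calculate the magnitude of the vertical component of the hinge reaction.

|H_y| ≈ 15 N

Take torques about the hinge: T sin 35° · 1.2 = 81×10×1 + 360×1.7 = 1422 N·m.
So T = 1422 / (0.5736 × 1.2) = 2066 N.
ΣF_y = 0: H_y = (81×10 + 360) − T sin 35° = 1170 − 1185 = -15 N.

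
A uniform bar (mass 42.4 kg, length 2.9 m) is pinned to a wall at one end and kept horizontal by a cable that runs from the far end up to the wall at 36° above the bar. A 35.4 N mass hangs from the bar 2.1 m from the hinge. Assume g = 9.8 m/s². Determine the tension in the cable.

Take torques about the hinge: T sin 36° · 2.9 = 42.4×9.8×1.45 + 35.4×2.1 = 676.84 N·m.
So T = 676.84 / (0.5878 × 2.9) = 397.07 N.

T ≈ 397 N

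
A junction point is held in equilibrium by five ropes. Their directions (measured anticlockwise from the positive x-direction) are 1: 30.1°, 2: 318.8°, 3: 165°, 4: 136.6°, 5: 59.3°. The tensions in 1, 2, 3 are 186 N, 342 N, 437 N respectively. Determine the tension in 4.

T_4 ≈ 6.48 N

Resolve: ΣF_x = 186 cos 30.1° + 342 cos 318.8° + 437 cos 165° + T_4 cos 136.6° + T_5 cos 59.3° = 0.
        ΣF_y = 186 sin 30.1° + 342 sin 318.8° + 437 sin 165° + T_4 sin 136.6° + T_5 sin 59.3° = 0.
The known terms sum to (-3.866, -18.89) N, so -0.7266 T_4 + 0.5105 T_5 = 3.866 and 0.6871 T_4 + 0.8599 T_5 = 18.89.
Solving simultaneously: T_4 = 6.477 N, T_5 = 16.79 N.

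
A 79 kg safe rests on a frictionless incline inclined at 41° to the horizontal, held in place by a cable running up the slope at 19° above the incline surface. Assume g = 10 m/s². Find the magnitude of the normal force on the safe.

N ≈ 418 N

Take axes along and perpendicular to the incline. Weight components: W sin 41° = 518.3 N down-slope, W cos 41° = 596.2 N into the surface.
Along incline: T cos 19° = W sin 41° → T = 548.2 N.
Perpendicular: N = W cos 41° − T sin 19° = 417.8 N.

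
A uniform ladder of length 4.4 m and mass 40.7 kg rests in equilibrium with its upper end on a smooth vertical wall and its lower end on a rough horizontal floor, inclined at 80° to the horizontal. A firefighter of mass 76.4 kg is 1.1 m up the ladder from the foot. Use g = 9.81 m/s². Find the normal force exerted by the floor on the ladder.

N_floor ≈ 1150 N

ΣF_y = 0: N_floor = 40.7×9.81 + 76.4×9.81 = 1148.8 N.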